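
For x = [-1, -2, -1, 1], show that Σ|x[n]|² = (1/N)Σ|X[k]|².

Time domain:
Σ|x[n]|² = |-1|² + |-2|² + |-1|² + |1|² = 7.0000

Frequency domain:
(1/4)Σ|X[k]|² = (1/4)(|-3|² + |3i|² + |-1|² + |-3i|²) = (1/4)·28.0000 = 7.0000

Both sides agree, confirming Parseval's theorem.

Σ|x[n]|² = (1/N)Σ|X[k]|² = 7.0000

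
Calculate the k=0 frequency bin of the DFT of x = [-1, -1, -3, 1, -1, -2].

X[0] = Σ(n=0 to 5) x[n] · ω_6^0 = Σ x[n]
= (-1) + (-1) + (-3) + (1) + (-1) + (-2)

X[0] = -7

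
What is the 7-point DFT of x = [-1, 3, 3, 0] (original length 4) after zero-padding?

Original 4-point DFT: [5, -4-3i, -1, -4+3i]
Zero-padded 7-point DFT provides frequency interpolation.

DFT_7([x, 0, ...]) = [5, 0.2029-5.2703i, -4.3705-1.6231i, -1.8324+1.0438i, -1.8324-1.0438i, -4.3705+1.6231i, 0.2029+5.2703i]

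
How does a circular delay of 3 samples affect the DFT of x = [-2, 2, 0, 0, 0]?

Time shift by 3: X_shifted[k] = ω_5^(3k) · X[k]
Shifted x = [0, 0, 0, -2, 2]

DFT(x[n-3]) = [0, 2.2361+0.7265i, -2.2361+3.0777i, -2.2361-3.0777i, 2.2361-0.7265i]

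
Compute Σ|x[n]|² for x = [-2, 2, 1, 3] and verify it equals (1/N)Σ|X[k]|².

Time domain:
Σ|x[n]|² = |-2|² + |2|² + |1|² + |3|² = 18.0000

Frequency domain:
(1/4)Σ|X[k]|² = (1/4)(|4|² + |-3+1i|² + |-6|² + |-3-1i|²) = (1/4)·72.0000 = 18.0000

Both sides agree, confirming Parseval's theorem.

Σ|x[n]|² = (1/N)Σ|X[k]|² = 18.0000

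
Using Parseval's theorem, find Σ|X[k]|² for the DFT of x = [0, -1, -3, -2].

Parseval: Σ|x[n]|² = (1/N)Σ|X[k]|², so Σ|X[k]|² = N·Σ|x[n]|² = 4·14.0000

Σ|X[k]|² = N·Σ|x[n]|² = 4·14.0000 = 56.0000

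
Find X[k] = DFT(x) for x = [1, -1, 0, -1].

X[k] = Σ(n=0 to 3) x[n] · ω_4^(nk)
where ω_4 = e^(-2πi/4)

Computing each X[k]:
X[0] = -1
X[1] = 1
X[2] = 3
X[3] = 1

X = [-1, 1, 3, 1]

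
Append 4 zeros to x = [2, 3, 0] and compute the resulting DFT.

Original 3-point DFT: [5, 0.5000-2.5981i, 0.5000+2.5981i]
Zero-padded 7-point DFT provides frequency interpolation.

DFT_7([x, 0, ...]) = [5, 3.8705-2.3455i, 1.3324-2.9248i, -0.7029-1.3017i, -0.7029+1.3017i, 1.3324+2.9248i, 3.8705+2.3455i]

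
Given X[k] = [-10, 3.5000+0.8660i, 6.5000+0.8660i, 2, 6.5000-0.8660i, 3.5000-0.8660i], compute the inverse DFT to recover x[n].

x[n] = (1/6) Σ(k=0 to 5) X[k] · e^(2πikn/6)

Computing each x[n]:
x[0] = 2
x[1] = -3
x[2] = -3
x[3] = -1
x[4] = -3
x[5] = -2

x = [2, -3, -3, -1, -3, -2]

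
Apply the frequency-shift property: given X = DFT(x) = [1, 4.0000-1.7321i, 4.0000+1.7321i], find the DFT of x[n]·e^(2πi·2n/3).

Modulation property: DFT(ω_3^(-2n)·x[n]) = X[(k-2) mod 3], so circularly shift X by 2 positions.

X[k-2] = [4.0000-1.7321i, 4.0000+1.7321i, 1]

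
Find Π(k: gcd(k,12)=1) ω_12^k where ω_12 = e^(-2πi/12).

The primitive 12th roots of unity are ω_12^k for k coprime to 12: k ∈ {1, 5, 7, 11}
Their product equals the constant term of the cyclotomic polynomial Φ_12(x) up to sign.
For n ≥ 3, the product of all primitive nth roots of unity is 1. (For n=1 it is 1; for n=2 it is -1.)

1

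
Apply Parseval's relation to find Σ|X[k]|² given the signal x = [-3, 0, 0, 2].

Parseval: Σ|x[n]|² = (1/N)Σ|X[k]|², so Σ|X[k]|² = N·Σ|x[n]|² = 4·13.0000

Σ|X[k]|² = N·Σ|x[n]|² = 4·13.0000 = 52.0000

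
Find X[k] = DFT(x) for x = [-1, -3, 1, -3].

X[k] = Σ(n=0 to 3) x[n] · ω_4^(nk)
where ω_4 = e^(-2πi/4)

Computing each X[k]:
X[0] = -6
X[1] = -2
X[2] = 6
X[3] = -2

X = [-6, -2, 6, -2]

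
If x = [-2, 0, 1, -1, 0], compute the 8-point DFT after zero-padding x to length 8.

Original 5-point DFT: [-2, -2.0000-1.1756i, -2.0000+1.9021i, -2.0000-1.9021i, -2.0000+1.1756i]
Zero-padded 8-point DFT provides frequency interpolation.

DFT_8([x, 0, ...]) = [-2, -1.2929-0.2929i, -3-1i, -2.7071+1.7071i, 0, -2.7071-1.7071i, -3+1i, -1.2929+0.2929i]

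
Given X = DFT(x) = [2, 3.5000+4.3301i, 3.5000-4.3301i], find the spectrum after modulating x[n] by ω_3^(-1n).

Modulation property: DFT(ω_3^(-1n)·x[n]) = X[(k-1) mod 3], so circularly shift X by 1 positions.

X[k-1] = [3.5000-4.3301i, 2, 3.5000+4.3301i]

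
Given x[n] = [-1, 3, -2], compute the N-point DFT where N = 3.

X[k] = Σ(n=0 to 2) x[n] · ω_3^(nk)
where ω_3 = e^(-2πi/3)

Computing each X[k]:
X[0] = 0
X[1] = -1.5000-4.3301i
X[2] = -1.5000+4.3301i

X = [0, -1.5000-4.3301i, -1.5000+4.3301i]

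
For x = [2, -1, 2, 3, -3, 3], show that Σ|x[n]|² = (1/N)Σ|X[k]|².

Time domain:
Σ|x[n]|² = |2|² + |-1|² + |2|² + |3|² + |-3|² + |3|² = 36.0000

Frequency domain:
(1/6)Σ|X[k]|² = (1/6)(|6|² + |0.5000-0.8660i|² + |4.5000+7.7942i|² + |-4|² + |4.5000-7.7942i|² + |0.5000+0.8660i|²) = (1/6)·216.0000 = 36.0000

Both sides agree, confirming Parseval's theorem.

Σ|x[n]|² = (1/N)Σ|X[k]|² = 36.0000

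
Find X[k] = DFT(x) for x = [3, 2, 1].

X[k] = Σ(n=0 to 2) x[n] · ω_3^(nk)
where ω_3 = e^(-2πi/3)

Computing each X[k]:
X[0] = 6
X[1] = 1.5000-0.8660i
X[2] = 1.5000+0.8660i

X = [6, 1.5000-0.8660i, 1.5000+0.8660i]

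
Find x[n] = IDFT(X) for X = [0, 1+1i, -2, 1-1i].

x[n] = (1/4) Σ(k=0 to 3) X[k] · e^(2πikn/4)

Computing each x[n]:
x[0] = 0
x[1] = 0
x[2] = -1
x[3] = 1

x = [0, 0, -1, 1]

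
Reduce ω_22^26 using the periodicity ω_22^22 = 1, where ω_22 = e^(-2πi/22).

Since ω_22^22 = 1, powers reduce modulo 22.
26 mod 22 = 4
So ω_22^26 = ω_22^4 = e^(-2πi·4/22)

ω_22^26 = ω_22^4 = 0.4154-0.9096i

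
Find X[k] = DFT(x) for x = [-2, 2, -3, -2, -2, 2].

X[k] = Σ(n=0 to 5) x[n] · ω_6^(nk)
where ω_6 = e^(-2πi/6)

Computing each X[k]:
X[0] = -5
X[1] = 4.5000+0.8660i
X[2] = -3.5000-0.8660i
X[3] = -9
X[4] = -3.5000+0.8660i
X[5] = 4.5000-0.8660i

X = [-5, 4.5000+0.8660i, -3.5000-0.8660i, -9, -3.5000+0.8660i, 4.5000-0.8660i]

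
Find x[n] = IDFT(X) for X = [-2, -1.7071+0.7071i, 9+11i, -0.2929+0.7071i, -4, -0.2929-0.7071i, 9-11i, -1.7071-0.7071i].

x[n] = (1/8) Σ(k=0 to 7) X[k] · e^(2πikn/8)

Computing each x[n]:
x[0] = 1
x[1] = -3
x[2] = -3
x[3] = 3
x[4] = 2
x[5] = -2
x[6] = -3
x[7] = 3

x = [1, -3, -3, 3, 2, -2, -3, 3]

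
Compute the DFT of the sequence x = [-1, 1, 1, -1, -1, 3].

X[k] = Σ(n=0 to 5) x[n] · ω_6^(nk)
where ω_6 = e^(-2πi/6)

Computing each X[k]:
X[0] = 2
X[1] = 2
X[2] = -4.0000+3.4641i
X[3] = -4
X[4] = -4.0000-3.4641i
X[5] = 2

X = [2, 2, -4.0000+3.4641i, -4, -4.0000-3.4641i, 2]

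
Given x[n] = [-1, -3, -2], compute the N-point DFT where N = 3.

X[k] = Σ(n=0 to 2) x[n] · ω_3^(nk)
where ω_3 = e^(-2πi/3)

Computing each X[k]:
X[0] = -6
X[1] = 1.5000+0.8660i
X[2] = 1.5000-0.8660i

X = [-6, 1.5000+0.8660i, 1.5000-0.8660i]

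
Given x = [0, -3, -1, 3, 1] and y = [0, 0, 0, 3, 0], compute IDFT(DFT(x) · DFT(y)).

(x ⊛ y)[n] = Σ(m=0 to 4) x[m] · y[(n-m) mod 5]

Computing each output sample:
(x ⊛ y)[0] = -3
(x ⊛ y)[1] = 9
(x ⊛ y)[2] = 3
(x ⊛ y)[3] = 0
(x ⊛ y)[4] = -9

x ⊛ y = [-3, 9, 3, 0, -9]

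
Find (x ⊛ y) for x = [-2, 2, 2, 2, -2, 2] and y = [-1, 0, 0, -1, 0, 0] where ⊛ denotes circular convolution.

(x ⊛ y)[n] = Σ(m=0 to 5) x[m] · y[(n-m) mod 6]

Computing each output sample:
(x ⊛ y)[0] = 0
(x ⊛ y)[1] = 0
(x ⊛ y)[2] = -4
(x ⊛ y)[3] = 0
(x ⊛ y)[4] = 0
(x ⊛ y)[5] = -4

x ⊛ y = [0, 0, -4, 0, 0, -4]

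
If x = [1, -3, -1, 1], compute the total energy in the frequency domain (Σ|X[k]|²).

Parseval: Σ|x[n]|² = (1/N)Σ|X[k]|², so Σ|X[k]|² = N·Σ|x[n]|² = 4·12.0000

Σ|X[k]|² = N·Σ|x[n]|² = 4·12.0000 = 48.0000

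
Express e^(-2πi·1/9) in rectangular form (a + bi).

ω_9^1 = e^(-2πi·1/9)
= cos(-2π·1/9) + i·sin(-2π·1/9)
= cos(-2π/9) + i·sin(-2π/9)

ω_9^1 = cos(-2π/9) + i·sin(-2π/9) = 0.7660-0.6428i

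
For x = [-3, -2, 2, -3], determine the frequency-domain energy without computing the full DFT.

Parseval: Σ|x[n]|² = (1/N)Σ|X[k]|², so Σ|X[k]|² = N·Σ|x[n]|² = 4·26.0000

Σ|X[k]|² = N·Σ|x[n]|² = 4·26.0000 = 104.0000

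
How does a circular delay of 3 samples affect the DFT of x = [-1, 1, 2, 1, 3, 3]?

Time shift by 3: X_shifted[k] = ω_6^(3k) · X[k]
Shifted x = [1, 3, 3, -1, 1, 2]

DFT(x[n-3]) = [9, 2.5000-2.5981i, -4.5000+0.8660i, 1, -4.5000-0.8660i, 2.5000+2.5981i]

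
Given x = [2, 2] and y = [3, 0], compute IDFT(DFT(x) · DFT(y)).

(x ⊛ y)[n] = Σ(m=0 to 1) x[m] · y[(n-m) mod 2]

Computing each output sample:
(x ⊛ y)[0] = 6
(x ⊛ y)[1] = 6

x ⊛ y = [6, 6]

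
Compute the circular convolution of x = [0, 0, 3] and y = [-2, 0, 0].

(x ⊛ y)[n] = Σ(m=0 to 2) x[m] · y[(n-m) mod 3]

Computing each output sample:
(x ⊛ y)[0] = 0
(x ⊛ y)[1] = 0
(x ⊛ y)[2] = -6

x ⊛ y = [0, 0, -6]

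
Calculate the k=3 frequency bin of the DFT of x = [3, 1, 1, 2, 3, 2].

X[3] = Σ(n=0 to 5) x[n] · ω_6^(3n) where ω_6 = e^(-2πi/6)
= (3)·ω_6^0 + (1)·ω_6^3 + (1)·ω_6^6 + (2)·ω_6^9 + (3)·ω_6^12 + (2)·ω_6^15

X[3] = 2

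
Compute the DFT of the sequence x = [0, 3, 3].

X[k] = Σ(n=0 to 2) x[n] · ω_3^(nk)
where ω_3 = e^(-2πi/3)

Computing each X[k]:
X[0] = 6
X[1] = -3
X[2] = -3

X = [6, -3, -3]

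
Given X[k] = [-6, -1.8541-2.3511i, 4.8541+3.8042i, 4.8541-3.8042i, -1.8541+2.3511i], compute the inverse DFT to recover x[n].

x[n] = (1/5) Σ(k=0 to 4) X[k] · e^(2πikn/5)

Computing each x[n]:
x[0] = 0
x[1] = -3
x[2] = 2
x[3] = -2
x[4] = -3

x = [0, -3, 2, -2, -3]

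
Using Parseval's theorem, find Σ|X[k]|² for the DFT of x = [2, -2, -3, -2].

Parseval: Σ|x[n]|² = (1/N)Σ|X[k]|², so Σ|X[k]|² = N·Σ|x[n]|² = 4·21.0000

Σ|X[k]|² = N·Σ|x[n]|² = 4·21.0000 = 84.0000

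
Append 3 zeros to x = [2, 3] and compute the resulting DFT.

Original 2-point DFT: [5, -1]
Zero-padded 5-point DFT provides frequency interpolation.

DFT_5([x, 0, ...]) = [5, 2.9271-2.8532i, -0.4271-1.7634i, -0.4271+1.7634i, 2.9271+2.8532i]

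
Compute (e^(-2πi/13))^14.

Since ω_13^13 = 1, powers reduce modulo 13.
14 mod 13 = 1
So ω_13^14 = ω_13^1 = e^(-2πi·1/13)

ω_13^14 = ω_13^1 = 0.8855-0.4647i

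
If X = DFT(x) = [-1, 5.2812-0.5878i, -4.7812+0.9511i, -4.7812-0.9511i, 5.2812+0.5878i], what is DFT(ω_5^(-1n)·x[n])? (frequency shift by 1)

Modulation property: DFT(ω_5^(-1n)·x[n]) = X[(k-1) mod 5], so circularly shift X by 1 positions.

X[k-1] = [5.2812+0.5878i, -1, 5.2812-0.5878i, -4.7812+0.9511i, -4.7812-0.9511i]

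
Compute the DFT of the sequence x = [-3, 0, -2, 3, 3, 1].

X[k] = Σ(n=0 to 5) x[n] · ω_6^(nk)
where ω_6 = e^(-2πi/6)

Computing each X[k]:
X[0] = 2
X[1] = -6.0000+5.1962i
X[2] = -1.0000-3.4641i
X[3] = -6
X[4] = -1.0000+3.4641i
X[5] = -6.0000-5.1962i

X = [2, -6.0000+5.1962i, -1.0000-3.4641i, -6, -1.0000+3.4641i, -6.0000-5.1962i]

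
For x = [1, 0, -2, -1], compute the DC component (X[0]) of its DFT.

X[0] = Σ(n=0 to 3) x[n] · ω_4^0 = Σ x[n]
= (1) + (0) + (-2) + (-1)

X[0] = -2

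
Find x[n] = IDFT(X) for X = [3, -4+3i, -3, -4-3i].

x[n] = (1/4) Σ(k=0 to 3) X[k] · e^(2πikn/4)

Computing each x[n]:
x[0] = -2
x[1] = 0
x[2] = 2
x[3] = 3

x = [-2, 0, 2, 3]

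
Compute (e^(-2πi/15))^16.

Since ω_15^15 = 1, powers reduce modulo 15.
16 mod 15 = 1
So ω_15^16 = ω_15^1 = e^(-2πi·1/15)

ω_15^16 = ω_15^1 = 0.9135-0.4067i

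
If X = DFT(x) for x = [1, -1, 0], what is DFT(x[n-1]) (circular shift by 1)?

Time shift by 1: X_shifted[k] = ω_3^(1k) · X[k]
Shifted x = [0, 1, -1]

DFT(x[n-1]) = [0, -1.7321i, 1.7321i]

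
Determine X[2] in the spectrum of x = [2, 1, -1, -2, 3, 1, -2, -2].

X[2] = Σ(n=0 to 7) x[n] · ω_8^(2n) where ω_8 = e^(-2πi/8)
= (2)·ω_8^0 + (1)·ω_8^2 + (-1)·ω_8^4 + (-2)·ω_8^6 + (3)·ω_8^8 + (1)·ω_8^10 + (-2)·ω_8^12 + (-2)·ω_8^14

X[2] = 8-6i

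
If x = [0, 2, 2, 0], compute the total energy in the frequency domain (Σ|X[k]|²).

Parseval: Σ|x[n]|² = (1/N)Σ|X[k]|², so Σ|X[k]|² = N·Σ|x[n]|² = 4·8.0000

Σ|X[k]|² = N·Σ|x[n]|² = 4·8.0000 = 32.0000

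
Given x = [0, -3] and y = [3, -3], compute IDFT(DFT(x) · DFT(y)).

(x ⊛ y)[n] = Σ(m=0 to 1) x[m] · y[(n-m) mod 2]

Computing each output sample:
(x ⊛ y)[0] = 9
(x ⊛ y)[1] = -9

x ⊛ y = [9, -9]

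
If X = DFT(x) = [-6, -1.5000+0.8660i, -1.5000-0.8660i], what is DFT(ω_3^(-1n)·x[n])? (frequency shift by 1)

Modulation property: DFT(ω_3^(-1n)·x[n]) = X[(k-1) mod 3], so circularly shift X by 1 positions.

X[k-1] = [-1.5000-0.8660i, -6, -1.5000+0.8660i]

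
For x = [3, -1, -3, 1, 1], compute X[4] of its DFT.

X[4] = Σ(n=0 to 4) x[n] · ω_5^(4n) where ω_5 = e^(-2πi/5)
= (3)·ω_5^0 + (-1)·ω_5^4 + (-3)·ω_5^8 + (1)·ω_5^12 + (1)·ω_5^16

X[4] = 4.6180-4.2533i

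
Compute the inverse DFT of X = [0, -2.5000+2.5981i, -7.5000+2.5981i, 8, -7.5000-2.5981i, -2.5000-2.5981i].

x[n] = (1/6) Σ(k=0 to 5) X[k] · e^(2πikn/6)

Computing each x[n]:
x[0] = -2
x[1] = -2
x[2] = 3
x[3] = -3
x[4] = 3
x[5] = 1

x = [-2, -2, 3, -3, 3, 1]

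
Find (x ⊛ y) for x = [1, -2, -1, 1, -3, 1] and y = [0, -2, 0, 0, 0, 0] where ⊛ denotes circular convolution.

(x ⊛ y)[n] = Σ(m=0 to 5) x[m] · y[(n-m) mod 6]

Computing each output sample:
(x ⊛ y)[0] = -2
(x ⊛ y)[1] = -2
(x ⊛ y)[2] = 4
(x ⊛ y)[3] = 2
(x ⊛ y)[4] = -2
(x ⊛ y)[5] = 6

x ⊛ y = [-2, -2, 4, 2, -2, 6]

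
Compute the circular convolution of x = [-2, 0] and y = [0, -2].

(x ⊛ y)[n] = Σ(m=0 to 1) x[m] · y[(n-m) mod 2]

Computing each output sample:
(x ⊛ y)[0] = 0
(x ⊛ y)[1] = 4

x ⊛ y = [0, 4]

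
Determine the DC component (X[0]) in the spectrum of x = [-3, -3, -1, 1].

X[0] = Σ(n=0 to 3) x[n] · ω_4^0 = Σ x[n]
= (-3) + (-3) + (-1) + (1)

X[0] = -6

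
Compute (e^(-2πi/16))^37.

Since ω_16^16 = 1, powers reduce modulo 16.
37 mod 16 = 5
So ω_16^37 = ω_16^5 = e^(-2πi·5/16)

ω_16^37 = ω_16^5 = -0.3827-0.9239i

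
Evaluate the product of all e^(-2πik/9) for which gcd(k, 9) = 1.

The primitive 9th roots of unity are ω_9^k for k coprime to 9: k ∈ {1, 2, 4, 5, 7, 8}
Their product equals the constant term of the cyclotomic polynomial Φ_9(x) up to sign.
For n ≥ 3, the product of all primitive nth roots of unity is 1. (For n=1 it is 1; for n=2 it is -1.)

1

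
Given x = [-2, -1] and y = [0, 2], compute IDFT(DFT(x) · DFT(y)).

(x ⊛ y)[n] = Σ(m=0 to 1) x[m] · y[(n-m) mod 2]

Computing each output sample:
(x ⊛ y)[0] = -2
(x ⊛ y)[1] = -4

x ⊛ y = [-2, -4]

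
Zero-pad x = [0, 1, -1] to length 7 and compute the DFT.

Original 3-point DFT: [0, -1.7321i, 1.7321i]
Zero-padded 7-point DFT provides frequency interpolation.

DFT_7([x, 0, ...]) = [0, 0.8460+0.1931i, 0.6784-1.4088i, -1.5245-1.2157i, -1.5245+1.2157i, 0.6784+1.4088i, 0.8460-0.1931i]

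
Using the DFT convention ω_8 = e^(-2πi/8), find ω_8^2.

ω_8^2 = e^(-2πi·2/8)
= cos(-2π·2/8) + i·sin(-2π·2/8)
= cos(-4π/8) + i·sin(-4π/8)

ω_8^2 = cos(-4π/8) + i·sin(-4π/8) = -1i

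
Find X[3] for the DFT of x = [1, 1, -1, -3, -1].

X[3] = Σ(n=0 to 4) x[n] · ω_5^(3n) where ω_5 = e^(-2πi/5)
= (1)·ω_5^0 + (1)·ω_5^3 + (-1)·ω_5^6 + (-3)·ω_5^9 + (-1)·ω_5^12

X[3] = -0.2361-0.7265i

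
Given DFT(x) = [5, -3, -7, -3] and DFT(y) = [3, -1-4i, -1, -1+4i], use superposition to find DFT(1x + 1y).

By linearity: DFT(1x + 1y) = 1·DFT(x) + 1·DFT(y)
= 1·[5, -3, -7, -3] + 1·[3, -1-4i, -1, -1+4i]

Computing element-wise:
Z[0] = 1·(5) + 1·(3) = 8
Z[1] = 1·(-3) + 1·(-1-4i) = -4-4i
Z[2] = 1·(-7) + 1·(-1) = -8
Z[3] = 1·(-3) + 1·(-1+4i) = -4+4i

DFT(1x + 1y) = 1·X + 1·Y = [8, -4-4i, -8, -4+4i]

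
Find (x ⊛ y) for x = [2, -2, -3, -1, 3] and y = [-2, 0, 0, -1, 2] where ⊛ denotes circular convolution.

(x ⊛ y)[n] = Σ(m=0 to 4) x[m] · y[(n-m) mod 5]

Computing each output sample:
(x ⊛ y)[0] = -5
(x ⊛ y)[1] = -1
(x ⊛ y)[2] = 1
(x ⊛ y)[3] = 6
(x ⊛ y)[4] = 0

x ⊛ y = [-5, -1, 1, 6, 0]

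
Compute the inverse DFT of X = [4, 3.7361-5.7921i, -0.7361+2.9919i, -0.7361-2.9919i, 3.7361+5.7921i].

x[n] = (1/5) Σ(k=0 to 4) X[k] · e^(2πikn/5)

Computing each x[n]:
x[0] = 2
x[1] = 3
x[2] = 2
x[3] = -3
x[4] = 0

x = [2, 3, 2, -3, 0]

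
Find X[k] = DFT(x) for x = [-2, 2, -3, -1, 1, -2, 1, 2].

X[k] = Σ(n=0 to 7) x[n] · ω_8^(nk)
where ω_8 = e^(-2πi/8)

Computing each X[k]:
X[0] = -2
X[1] = 1.9497+3.2929i
X[2] = 1+1i
X[3] = -7.9497-4.7071i
X[4] = -4
X[5] = -7.9497+4.7071i
X[6] = 1-1i
X[7] = 1.9497-3.2929i

X = [-2, 1.9497+3.2929i, 1+1i, -7.9497-4.7071i, -4, -7.9497+4.7071i, 1-1i, 1.9497-3.2929i]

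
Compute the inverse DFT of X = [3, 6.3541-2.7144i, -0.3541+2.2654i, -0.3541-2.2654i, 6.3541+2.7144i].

x[n] = (1/5) Σ(k=0 to 4) X[k] · e^(2πikn/5)

Computing each x[n]:
x[0] = 3
x[1] = 2
x[2] = 0
x[3] = -3
x[4] = 1

x = [3, 2, 0, -3, 1]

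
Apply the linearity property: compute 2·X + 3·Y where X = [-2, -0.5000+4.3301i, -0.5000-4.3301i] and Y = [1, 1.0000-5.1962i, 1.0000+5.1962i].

By linearity: DFT(2x + 3y) = 2·DFT(x) + 3·DFT(y)
= 2·[-2, -0.5000+4.3301i, -0.5000-4.3301i] + 3·[1, 1.0000-5.1962i, 1.0000+5.1962i]

Computing element-wise:
Z[0] = 2·(-2) + 3·(1) = -1
Z[1] = 2·(-0.5000+4.3301i) + 3·(1.0000-5.1962i) = 2.0000-6.9284i
Z[2] = 2·(-0.5000-4.3301i) + 3·(1.0000+5.1962i) = 2.0000+6.9284i

DFT(2x + 3y) = 2·X + 3·Y = [-1, 2.0000-6.9284i, 2.0000+6.9284i]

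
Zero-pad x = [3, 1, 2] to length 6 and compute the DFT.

Original 3-point DFT: [6, 1.5000+0.8660i, 1.5000-0.8660i]
Zero-padded 6-point DFT provides frequency interpolation.

DFT_6([x, 0, ...]) = [6, 2.5000-2.5981i, 1.5000+0.8660i, 4, 1.5000-0.8660i, 2.5000+2.5981i]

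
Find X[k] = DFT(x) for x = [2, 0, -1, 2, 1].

X[k] = Σ(n=0 to 4) x[n] · ω_5^(nk)
where ω_5 = e^(-2πi/5)

Computing each X[k]:
X[0] = 4
X[1] = 1.5000+2.7144i
X[2] = 1.5000-2.2654i
X[3] = 1.5000+2.2654i
X[4] = 1.5000-2.7144i

X = [4, 1.5000+2.7144i, 1.5000-2.2654i, 1.5000+2.2654i, 1.5000-2.7144i]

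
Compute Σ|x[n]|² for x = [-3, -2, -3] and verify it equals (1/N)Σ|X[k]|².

Time domain:
Σ|x[n]|² = |-3|² + |-2|² + |-3|² = 22.0000

Frequency domain:
(1/3)Σ|X[k]|² = (1/3)(|-8|² + |-0.5000-0.8660i|² + |-0.5000+0.8660i|²) = (1/3)·66.0000 = 22.0000

Both sides agree, confirming Parseval's theorem.

Σ|x[n]|² = (1/N)Σ|X[k]|² = 22.0000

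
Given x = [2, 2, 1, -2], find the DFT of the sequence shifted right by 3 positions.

Time shift by 3: X_shifted[k] = ω_4^(3k) · X[k]
Shifted x = [2, 1, -2, 2]

DFT(x[n-3]) = [3, 4+1i, -3, 4-1i]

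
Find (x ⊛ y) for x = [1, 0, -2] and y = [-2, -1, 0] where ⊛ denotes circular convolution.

(x ⊛ y)[n] = Σ(m=0 to 2) x[m] · y[(n-m) mod 3]

Computing each output sample:
(x ⊛ y)[0] = 0
(x ⊛ y)[1] = -1
(x ⊛ y)[2] = 4

x ⊛ y = [0, -1, 4]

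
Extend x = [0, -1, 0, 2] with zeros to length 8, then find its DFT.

Original 4-point DFT: [1, 3i, -1, -3i]
Zero-padded 8-point DFT provides frequency interpolation.

DFT_8([x, 0, ...]) = [1, -2.1213-0.7071i, 3i, 2.1213-0.7071i, -1, 2.1213+0.7071i, -3i, -2.1213+0.7071i]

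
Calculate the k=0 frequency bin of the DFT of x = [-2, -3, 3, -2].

X[0] = Σ(n=0 to 3) x[n] · ω_4^0 = Σ x[n]
= (-2) + (-3) + (3) + (-2)

X[0] = -4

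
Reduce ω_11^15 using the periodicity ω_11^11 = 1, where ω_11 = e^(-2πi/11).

Since ω_11^11 = 1, powers reduce modulo 11.
15 mod 11 = 4
So ω_11^15 = ω_11^4 = e^(-2πi·4/11)

ω_11^15 = ω_11^4 = -0.6549-0.7557i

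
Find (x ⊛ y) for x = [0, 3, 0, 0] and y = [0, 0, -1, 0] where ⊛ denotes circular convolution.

(x ⊛ y)[n] = Σ(m=0 to 3) x[m] · y[(n-m) mod 4]

Computing each output sample:
(x ⊛ y)[0] = 0
(x ⊛ y)[1] = 0
(x ⊛ y)[2] = 0
(x ⊛ y)[3] = -3

x ⊛ y = [0, 0, 0, -3]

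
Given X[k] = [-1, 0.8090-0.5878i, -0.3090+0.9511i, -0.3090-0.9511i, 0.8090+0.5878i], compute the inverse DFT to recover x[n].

x[n] = (1/5) Σ(k=0 to 4) X[k] · e^(2πikn/5)

Computing each x[n]:
x[0] = 0
x[1] = 0
x[2] = 0
x[3] = -1
x[4] = 0

x = [0, 0, 0, -1, 0]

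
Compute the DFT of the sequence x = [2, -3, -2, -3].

X[k] = Σ(n=0 to 3) x[n] · ω_4^(nk)
where ω_4 = e^(-2πi/4)

Computing each X[k]:
X[0] = -6
X[1] = 4
X[2] = 6
X[3] = 4

X = [-6, 4, 6, 4]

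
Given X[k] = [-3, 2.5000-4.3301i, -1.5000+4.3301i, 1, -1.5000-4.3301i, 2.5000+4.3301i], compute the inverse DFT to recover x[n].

x[n] = (1/6) Σ(k=0 to 5) X[k] · e^(2πikn/6)

Computing each x[n]:
x[0] = 0
x[1] = 0
x[2] = 2
x[3] = -2
x[4] = -3
x[5] = 0

x = [0, 0, 2, -2, -3, 0]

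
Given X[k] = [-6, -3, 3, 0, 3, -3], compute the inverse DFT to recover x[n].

x[n] = (1/6) Σ(k=0 to 5) X[k] · e^(2πikn/6)

Computing each x[n]:
x[0] = -1
x[1] = -2
x[2] = -1
x[3] = 1
x[4] = -1
x[5] = -2

x = [-1, -2, -1, 1, -1, -2]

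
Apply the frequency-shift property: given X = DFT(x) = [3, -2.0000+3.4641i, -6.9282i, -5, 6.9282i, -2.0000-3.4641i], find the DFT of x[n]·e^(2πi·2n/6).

Modulation property: DFT(ω_6^(-2n)·x[n]) = X[(k-2) mod 6], so circularly shift X by 2 positions.

X[k-2] = [6.9282i, -2.0000-3.4641i, 3, -2.0000+3.4641i, -6.9282i, -5]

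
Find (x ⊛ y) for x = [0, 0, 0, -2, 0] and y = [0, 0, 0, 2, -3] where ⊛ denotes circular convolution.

(x ⊛ y)[n] = Σ(m=0 to 4) x[m] · y[(n-m) mod 5]

Computing each output sample:
(x ⊛ y)[0] = 0
(x ⊛ y)[1] = -4
(x ⊛ y)[2] = 6
(x ⊛ y)[3] = 0
(x ⊛ y)[4] = 0

x ⊛ y = [0, -4, 6, 0, 0]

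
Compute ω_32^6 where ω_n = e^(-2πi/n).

ω_32^6 = e^(-2πi·6/32)
= cos(-2π·6/32) + i·sin(-2π·6/32)
= cos(-12π/32) + i·sin(-12π/32)

ω_32^6 = cos(-12π/32) + i·sin(-12π/32) = 0.3827-0.9239i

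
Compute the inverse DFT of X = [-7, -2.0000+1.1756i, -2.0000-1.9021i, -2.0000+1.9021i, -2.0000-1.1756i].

x[n] = (1/5) Σ(k=0 to 4) X[k] · e^(2πikn/5)

Computing each x[n]:
x[0] = -3
x[1] = -1
x[2] = -2
x[3] = 0
x[4] = -1

x = [-3, -1, -2, 0, -1]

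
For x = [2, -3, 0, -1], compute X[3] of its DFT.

X[3] = Σ(n=0 to 3) x[n] · ω_4^(3n) where ω_4 = e^(-2πi/4)
= (2)·ω_4^0 + (-3)·ω_4^3 + (0)·ω_4^6 + (-1)·ω_4^9

X[3] = 2-2i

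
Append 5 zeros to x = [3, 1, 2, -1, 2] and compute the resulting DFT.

Original 5-point DFT: [7, 3.1180-0.8123i, 0.8820+3.4410i, 0.8820-3.4410i, 3.1180+0.8123i]
Zero-padded 10-point DFT provides frequency interpolation.

DFT_10([x, 0, ...]) = [7, 3.1180-2.7144i, 3.1180-0.8123i, 0.8820-2.2654i, 0.8820+3.4410i, 7, 0.8820-3.4410i, 0.8820+2.2654i, 3.1180+0.8123i, 3.1180+2.7144i]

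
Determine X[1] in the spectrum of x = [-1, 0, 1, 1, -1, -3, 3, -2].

X[1] = Σ(n=0 to 7) x[n] · ω_8^(1n) where ω_8 = e^(-2πi/8)
= (-1)·ω_8^0 + (0)·ω_8^1 + (1)·ω_8^2 + (1)·ω_8^3 + (-1)·ω_8^4 + (-3)·ω_8^5 + (3)·ω_8^6 + (-2)·ω_8^7

X[1] = -2.2426i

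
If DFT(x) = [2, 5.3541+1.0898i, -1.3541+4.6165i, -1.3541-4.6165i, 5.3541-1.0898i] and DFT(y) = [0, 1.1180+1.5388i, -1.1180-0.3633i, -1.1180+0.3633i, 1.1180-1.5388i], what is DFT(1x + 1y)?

By linearity: DFT(1x + 1y) = 1·DFT(x) + 1·DFT(y)
= 1·[2, 5.3541+1.0898i, -1.3541+4.6165i, -1.3541-4.6165i, 5.3541-1.0898i] + 1·[0, 1.1180+1.5388i, -1.1180-0.3633i, -1.1180+0.3633i, 1.1180-1.5388i]

Computing element-wise:
Z[0] = 1·(2) + 1·(0) = 2
Z[1] = 1·(5.3541+1.0898i) + 1·(1.1180+1.5388i) = 6.4721+2.6286i
Z[2] = 1·(-1.3541+4.6165i) + 1·(-1.1180-0.3633i) = -2.4721+4.2532i
Z[3] = 1·(-1.3541-4.6165i) + 1·(-1.1180+0.3633i) = -2.4721-4.2532i
Z[4] = 1·(5.3541-1.0898i) + 1·(1.1180-1.5388i) = 6.4721-2.6286i

DFT(1x + 1y) = 1·X + 1·Y = [2, 6.4721+2.6286i, -2.4721+4.2532i, -2.4721-4.2532i, 6.4721-2.6286i]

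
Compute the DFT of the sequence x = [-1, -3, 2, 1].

X[k] = Σ(n=0 to 3) x[n] · ω_4^(nk)
where ω_4 = e^(-2πi/4)

Computing each X[k]:
X[0] = -1
X[1] = -3+4i
X[2] = 3
X[3] = -3-4i

X = [-1, -3+4i, 3, -3-4i]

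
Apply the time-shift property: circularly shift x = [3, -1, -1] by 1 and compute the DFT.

Time shift by 1: X_shifted[k] = ω_3^(1k) · X[k]
Shifted x = [-1, 3, -1]

DFT(x[n-1]) = [1, -2.0000-3.4641i, -2.0000+3.4641i]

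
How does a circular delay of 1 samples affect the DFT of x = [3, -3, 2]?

Time shift by 1: X_shifted[k] = ω_3^(1k) · X[k]
Shifted x = [2, 3, -3]

DFT(x[n-1]) = [2, 2.0000-5.1962i, 2.0000+5.1962i]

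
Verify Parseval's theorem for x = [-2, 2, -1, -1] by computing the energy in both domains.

Time domain:
Σ|x[n]|² = |-2|² + |2|² + |-1|² + |-1|² = 10.0000

Frequency domain:
(1/4)Σ|X[k]|² = (1/4)(|-2|² + |-1-3i|² + |-4|² + |-1+3i|²) = (1/4)·40.0000 = 10.0000

Both sides agree, confirming Parseval's theorem.

Σ|x[n]|² = (1/N)Σ|X[k]|² = 10.0000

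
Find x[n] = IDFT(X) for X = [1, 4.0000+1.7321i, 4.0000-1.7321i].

x[n] = (1/3) Σ(k=0 to 2) X[k] · e^(2πikn/3)

Computing each x[n]:
x[0] = 3
x[1] = -2
x[2] = 0

x = [3, -2, 0]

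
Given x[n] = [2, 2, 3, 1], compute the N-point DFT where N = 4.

X[k] = Σ(n=0 to 3) x[n] · ω_4^(nk)
where ω_4 = e^(-2πi/4)

Computing each X[k]:
X[0] = 8
X[1] = -1-1i
X[2] = 2
X[3] = -1+1i

X = [8, -1-1i, 2, -1+1i]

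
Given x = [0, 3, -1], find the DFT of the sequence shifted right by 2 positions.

Time shift by 2: X_shifted[k] = ω_3^(2k) · X[k]
Shifted x = [3, -1, 0]

DFT(x[n-2]) = [2, 3.5000+0.8660i, 3.5000-0.8660i]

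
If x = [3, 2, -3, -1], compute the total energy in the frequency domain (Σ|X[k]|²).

Parseval: Σ|x[n]|² = (1/N)Σ|X[k]|², so Σ|X[k]|² = N·Σ|x[n]|² = 4·23.0000

Σ|X[k]|² = N·Σ|x[n]|² = 4·23.0000 = 92.0000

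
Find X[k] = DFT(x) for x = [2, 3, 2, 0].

X[k] = Σ(n=0 to 3) x[n] · ω_4^(nk)
where ω_4 = e^(-2πi/4)

Computing each X[k]:
X[0] = 7
X[1] = -3i
X[2] = 1
X[3] = 3i

X = [7, -3i, 1, 3i]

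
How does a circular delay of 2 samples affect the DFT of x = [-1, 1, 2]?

Time shift by 2: X_shifted[k] = ω_3^(2k) · X[k]
Shifted x = [1, 2, -1]

DFT(x[n-2]) = [2, 0.5000-2.5981i, 0.5000+2.5981i]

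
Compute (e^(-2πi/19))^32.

Since ω_19^19 = 1, powers reduce modulo 19.
32 mod 19 = 13
So ω_19^32 = ω_19^13 = e^(-2πi·13/19)

ω_19^32 = ω_19^13 = -0.4017+0.9158i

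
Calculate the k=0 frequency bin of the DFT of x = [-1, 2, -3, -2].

X[0] = Σ(n=0 to 3) x[n] · ω_4^0 = Σ x[n]
= (-1) + (2) + (-3) + (-2)

X[0] = -4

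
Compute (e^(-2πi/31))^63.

Since ω_31^31 = 1, powers reduce modulo 31.
63 mod 31 = 1
So ω_31^63 = ω_31^1 = e^(-2πi·1/31)

ω_31^63 = ω_31^1 = 0.9795-0.2013i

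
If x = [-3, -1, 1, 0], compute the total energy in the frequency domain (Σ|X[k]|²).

Parseval: Σ|x[n]|² = (1/N)Σ|X[k]|², so Σ|X[k]|² = N·Σ|x[n]|² = 4·11.0000

Σ|X[k]|² = N·Σ|x[n]|² = 4·11.0000 = 44.0000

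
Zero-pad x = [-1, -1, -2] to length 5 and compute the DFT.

Original 3-point DFT: [-4, 0.5000-0.8660i, 0.5000+0.8660i]
Zero-padded 5-point DFT provides frequency interpolation.

DFT_5([x, 0, ...]) = [-4, 0.3090+2.1266i, -0.8090-1.3143i, -0.8090+1.3143i, 0.3090-2.1266i]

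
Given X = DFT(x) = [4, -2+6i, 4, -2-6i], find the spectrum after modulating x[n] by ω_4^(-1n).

Modulation property: DFT(ω_4^(-1n)·x[n]) = X[(k-1) mod 4], so circularly shift X by 1 positions.

X[k-1] = [-2-6i, 4, -2+6i, 4]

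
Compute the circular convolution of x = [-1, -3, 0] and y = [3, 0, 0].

(x ⊛ y)[n] = Σ(m=0 to 2) x[m] · y[(n-m) mod 3]

Computing each output sample:
(x ⊛ y)[0] = -3
(x ⊛ y)[1] = -9
(x ⊛ y)[2] = 0

x ⊛ y = [-3, -9, 0]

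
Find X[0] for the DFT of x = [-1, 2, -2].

X[0] = Σ(n=0 to 2) x[n] · ω_3^0 = Σ x[n]
= (-1) + (2) + (-2)

X[0] = -1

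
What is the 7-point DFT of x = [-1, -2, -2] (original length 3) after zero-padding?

Original 3-point DFT: [-5, 1, 1]
Zero-padded 7-point DFT provides frequency interpolation.

DFT_7([x, 0, ...]) = [-5, -1.8019+3.5135i, 1.2470+1.0821i, -0.4450-0.6959i, -0.4450+0.6959i, 1.2470-1.0821i, -1.8019-3.5135i]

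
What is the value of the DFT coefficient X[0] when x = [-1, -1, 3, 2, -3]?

X[0] = Σ(n=0 to 4) x[n] · ω_5^0 = Σ x[n]
= (-1) + (-1) + (3) + (2) + (-3)

X[0] = 0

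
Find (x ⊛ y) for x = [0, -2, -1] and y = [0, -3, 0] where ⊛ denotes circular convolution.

(x ⊛ y)[n] = Σ(m=0 to 2) x[m] · y[(n-m) mod 3]

Computing each output sample:
(x ⊛ y)[0] = 3
(x ⊛ y)[1] = 0
(x ⊛ y)[2] = 6

x ⊛ y = [3, 0, 6]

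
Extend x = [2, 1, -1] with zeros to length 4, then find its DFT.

Original 3-point DFT: [2, 2.0000-1.7321i, 2.0000+1.7321i]
Zero-padded 4-point DFT provides frequency interpolation.

DFT_4([x, 0, ...]) = [2, 3-1i, 0, 3+1i]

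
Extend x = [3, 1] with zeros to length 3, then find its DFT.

Original 2-point DFT: [4, 2]
Zero-padded 3-point DFT provides frequency interpolation.

DFT_3([x, 0, ...]) = [4, 2.5000-0.8660i, 2.5000+0.8660i]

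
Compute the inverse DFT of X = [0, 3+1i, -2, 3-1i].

x[n] = (1/4) Σ(k=0 to 3) X[k] · e^(2πikn/4)

Computing each x[n]:
x[0] = 1
x[1] = 0
x[2] = -2
x[3] = 1

x = [1, 0, -2, 1]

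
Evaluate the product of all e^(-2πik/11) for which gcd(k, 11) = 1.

The primitive 11th roots of unity are ω_11^k for k coprime to 11: k ∈ {1, 2, 3, 4, 5, 6, 7, 8, 9, 10}
Their product equals the constant term of the cyclotomic polynomial Φ_11(x) up to sign.
For n ≥ 3, the product of all primitive nth roots of unity is 1. (For n=1 it is 1; for n=2 it is -1.)

1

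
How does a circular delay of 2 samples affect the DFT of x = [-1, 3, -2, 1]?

Time shift by 2: X_shifted[k] = ω_4^(2k) · X[k]
Shifted x = [-2, 1, -1, 3]

DFT(x[n-2]) = [1, -1+2i, -7, -1-2i]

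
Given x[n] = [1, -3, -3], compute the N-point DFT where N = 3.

X[k] = Σ(n=0 to 2) x[n] · ω_3^(nk)
where ω_3 = e^(-2πi/3)

Computing each X[k]:
X[0] = -5
X[1] = 4
X[2] = 4

X = [-5, 4, 4]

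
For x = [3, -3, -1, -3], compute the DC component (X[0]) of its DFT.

X[0] = Σ(n=0 to 3) x[n] · ω_4^0 = Σ x[n]
= (3) + (-3) + (-1) + (-3)

X[0] = -4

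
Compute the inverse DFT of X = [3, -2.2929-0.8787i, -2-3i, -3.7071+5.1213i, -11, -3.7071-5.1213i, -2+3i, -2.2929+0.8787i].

x[n] = (1/8) Σ(k=0 to 7) X[k] · e^(2πikn/8)

Computing each x[n]:
x[0] = -3
x[1] = 2
x[2] = 1
x[3] = 0
x[4] = 0
x[5] = 3
x[6] = -2
x[7] = 2

x = [-3, 2, 1, 0, 0, 3, -2, 2]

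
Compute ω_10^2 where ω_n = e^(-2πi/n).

ω_10^2 = e^(-2πi·2/10)
= cos(-2π·2/10) + i·sin(-2π·2/10)
= cos(-4π/10) + i·sin(-4π/10)

ω_10^2 = cos(-4π/10) + i·sin(-4π/10) = 0.3090-0.9511i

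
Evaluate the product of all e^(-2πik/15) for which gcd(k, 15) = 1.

The primitive 15th roots of unity are ω_15^k for k coprime to 15: k ∈ {1, 2, 4, 7, 8, 11, 13, 14}
Their product equals the constant term of the cyclotomic polynomial Φ_15(x) up to sign.
For n ≥ 3, the product of all primitive nth roots of unity is 1. (For n=1 it is 1; for n=2 it is -1.)

1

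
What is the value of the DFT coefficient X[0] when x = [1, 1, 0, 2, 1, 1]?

X[0] = Σ(n=0 to 5) x[n] · ω_6^0 = Σ x[n]
= (1) + (1) + (0) + (2) + (1) + (1)

X[0] = 6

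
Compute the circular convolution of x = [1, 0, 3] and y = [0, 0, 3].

(x ⊛ y)[n] = Σ(m=0 to 2) x[m] · y[(n-m) mod 3]

Computing each output sample:
(x ⊛ y)[0] = 0
(x ⊛ y)[1] = 9
(x ⊛ y)[2] = 3

x ⊛ y = [0, 9, 3]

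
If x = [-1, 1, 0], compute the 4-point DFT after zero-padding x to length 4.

Original 3-point DFT: [0, -1.5000-0.8660i, -1.5000+0.8660i]
Zero-padded 4-point DFT provides frequency interpolation.

DFT_4([x, 0, ...]) = [0, -1-1i, -2, -1+1i]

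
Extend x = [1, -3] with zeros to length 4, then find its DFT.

Original 2-point DFT: [-2, 4]
Zero-padded 4-point DFT provides frequency interpolation.

DFT_4([x, 0, ...]) = [-2, 1+3i, 4, 1-3i]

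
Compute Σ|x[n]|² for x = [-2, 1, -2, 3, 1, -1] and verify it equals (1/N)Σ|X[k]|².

Time domain:
Σ|x[n]|² = |-2|² + |1|² + |-2|² + |3|² + |1|² + |-1|² = 20.0000

Frequency domain:
(1/6)Σ|X[k]|² = (1/6)(|0|² + |-4.5000+0.8660i|² + |1.5000-4.3301i|² + |-6|² + |1.5000+4.3301i|² + |-4.5000-0.8660i|²) = (1/6)·120.0000 = 20.0000

Both sides agree, confirming Parseval's theorem.

Σ|x[n]|² = (1/N)Σ|X[k]|² = 20.0000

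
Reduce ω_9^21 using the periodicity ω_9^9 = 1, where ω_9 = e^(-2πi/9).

Since ω_9^9 = 1, powers reduce modulo 9.
21 mod 9 = 3
So ω_9^21 = ω_9^3 = e^(-2πi·3/9)

ω_9^21 = ω_9^3 = -0.5000-0.8660i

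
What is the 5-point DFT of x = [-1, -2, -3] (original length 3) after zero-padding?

Original 3-point DFT: [-6, 1.5000-0.8660i, 1.5000+0.8660i]
Zero-padded 5-point DFT provides frequency interpolation.

DFT_5([x, 0, ...]) = [-6, 0.8090+3.6655i, -0.3090-1.6776i, -0.3090+1.6776i, 0.8090-3.6655i]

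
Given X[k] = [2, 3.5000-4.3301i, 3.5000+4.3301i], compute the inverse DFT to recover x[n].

x[n] = (1/3) Σ(k=0 to 2) X[k] · e^(2πikn/3)

Computing each x[n]:
x[0] = 3
x[1] = 2
x[2] = -3

x = [3, 2, -3]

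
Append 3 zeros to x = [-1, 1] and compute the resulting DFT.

Original 2-point DFT: [0, -2]
Zero-padded 5-point DFT provides frequency interpolation.

DFT_5([x, 0, ...]) = [0, -0.6910-0.9511i, -1.8090-0.5878i, -1.8090+0.5878i, -0.6910+0.9511i]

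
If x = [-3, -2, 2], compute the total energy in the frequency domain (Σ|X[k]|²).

Parseval: Σ|x[n]|² = (1/N)Σ|X[k]|², so Σ|X[k]|² = N·Σ|x[n]|² = 3·17.0000

Σ|X[k]|² = N·Σ|x[n]|² = 3·17.0000 = 51.0000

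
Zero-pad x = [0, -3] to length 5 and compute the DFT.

Original 2-point DFT: [-3, 3]
Zero-padded 5-point DFT provides frequency interpolation.

DFT_5([x, 0, ...]) = [-3, -0.9271+2.8532i, 2.4271+1.7634i, 2.4271-1.7634i, -0.9271-2.8532i]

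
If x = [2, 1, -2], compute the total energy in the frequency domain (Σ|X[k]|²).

Parseval: Σ|x[n]|² = (1/N)Σ|X[k]|², so Σ|X[k]|² = N·Σ|x[n]|² = 3·9.0000

Σ|X[k]|² = N·Σ|x[n]|² = 3·9.0000 = 27.0000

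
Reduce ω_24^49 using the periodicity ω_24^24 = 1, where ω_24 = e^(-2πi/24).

Since ω_24^24 = 1, powers reduce modulo 24.
49 mod 24 = 1
So ω_24^49 = ω_24^1 = e^(-2πi·1/24)

ω_24^49 = ω_24^1 = 0.9659-0.2588i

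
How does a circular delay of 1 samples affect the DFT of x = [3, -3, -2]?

Time shift by 1: X_shifted[k] = ω_3^(1k) · X[k]
Shifted x = [-2, 3, -3]

DFT(x[n-1]) = [-2, -2.0000-5.1962i, -2.0000+5.1962i]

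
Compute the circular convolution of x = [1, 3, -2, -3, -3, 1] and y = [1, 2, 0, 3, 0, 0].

(x ⊛ y)[n] = Σ(m=0 to 5) x[m] · y[(n-m) mod 6]

Computing each output sample:
(x ⊛ y)[0] = -6
(x ⊛ y)[1] = -4
(x ⊛ y)[2] = 7
(x ⊛ y)[3] = -4
(x ⊛ y)[4] = 0
(x ⊛ y)[5] = -11

x ⊛ y = [-6, -4, 7, -4, 0, -11]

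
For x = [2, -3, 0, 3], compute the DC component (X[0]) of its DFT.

X[0] = Σ(n=0 to 3) x[n] · ω_4^0 = Σ x[n]
= (2) + (-3) + (0) + (3)

X[0] = 2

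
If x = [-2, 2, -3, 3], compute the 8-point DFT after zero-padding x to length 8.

Original 4-point DFT: [0, 1+1i, -10, 1-1i]
Zero-padded 8-point DFT provides frequency interpolation.

DFT_8([x, 0, ...]) = [0, -2.7071-0.5355i, 1+1i, -1.2929-6.5355i, -10, -1.2929+6.5355i, 1-1i, -2.7071+0.5355i]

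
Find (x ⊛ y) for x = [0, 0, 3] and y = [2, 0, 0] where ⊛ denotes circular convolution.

(x ⊛ y)[n] = Σ(m=0 to 2) x[m] · y[(n-m) mod 3]

Computing each output sample:
(x ⊛ y)[0] = 0
(x ⊛ y)[1] = 0
(x ⊛ y)[2] = 6

x ⊛ y = [0, 0, 6]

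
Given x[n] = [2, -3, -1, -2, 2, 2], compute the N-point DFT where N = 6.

X[k] = Σ(n=0 to 5) x[n] · ω_6^(nk)
where ω_6 = e^(-2πi/6)

Computing each X[k]:
X[0] = 0
X[1] = 3.0000+6.9282i
X[2] = 1.7321i
X[3] = 6
X[4] = -1.7321i
X[5] = 3.0000-6.9282i

X = [0, 3.0000+6.9282i, 1.7321i, 6, -1.7321i, 3.0000-6.9282i]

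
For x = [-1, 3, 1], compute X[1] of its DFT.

X[1] = Σ(n=0 to 2) x[n] · ω_3^(1n) where ω_3 = e^(-2πi/3)
= (-1)·ω_3^0 + (3)·ω_3^1 + (1)·ω_3^2

X[1] = -3.0000-1.7321i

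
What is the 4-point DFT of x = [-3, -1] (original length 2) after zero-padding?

Original 2-point DFT: [-4, -2]
Zero-padded 4-point DFT provides frequency interpolation.

DFT_4([x, 0, ...]) = [-4, -3+1i, -2, -3-1i]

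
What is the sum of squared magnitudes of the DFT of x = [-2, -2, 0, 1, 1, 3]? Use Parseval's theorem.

Parseval: Σ|x[n]|² = (1/N)Σ|X[k]|², so Σ|X[k]|² = N·Σ|x[n]|² = 6·19.0000

Σ|X[k]|² = N·Σ|x[n]|² = 6·19.0000 = 114.0000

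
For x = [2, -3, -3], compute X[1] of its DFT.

X[1] = Σ(n=0 to 2) x[n] · ω_3^(1n) where ω_3 = e^(-2πi/3)
= (2)·ω_3^0 + (-3)·ω_3^1 + (-3)·ω_3^2

X[1] = 5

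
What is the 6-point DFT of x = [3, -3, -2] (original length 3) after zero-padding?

Original 3-point DFT: [-2, 5.5000+0.8660i, 5.5000-0.8660i]
Zero-padded 6-point DFT provides frequency interpolation.

DFT_6([x, 0, ...]) = [-2, 2.5000+4.3301i, 5.5000+0.8660i, 4, 5.5000-0.8660i, 2.5000-4.3301i]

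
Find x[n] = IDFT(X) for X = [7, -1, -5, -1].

x[n] = (1/4) Σ(k=0 to 3) X[k] · e^(2πikn/4)

Computing each x[n]:
x[0] = 0
x[1] = 3
x[2] = 1
x[3] = 3

x = [0, 3, 1, 3]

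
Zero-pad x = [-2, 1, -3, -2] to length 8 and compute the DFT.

Original 4-point DFT: [-6, 1-3i, -4, 1+3i]
Zero-padded 8-point DFT provides frequency interpolation.

DFT_8([x, 0, ...]) = [-6, 0.1213+3.7071i, 1-3i, -4.1213-2.2929i, -4, -4.1213+2.2929i, 1+3i, 0.1213-3.7071i]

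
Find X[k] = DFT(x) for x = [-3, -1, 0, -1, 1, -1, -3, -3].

X[k] = Σ(n=0 to 7) x[n] · ω_8^(nk)
where ω_8 = e^(-2πi/8)

Computing each X[k]:
X[0] = -11
X[1] = -5.4142-4.4142i
X[2] = 1-2i
X[3] = -2.5858+1.5858i
X[4] = 1
X[5] = -2.5858-1.5858i
X[6] = 1+2i
X[7] = -5.4142+4.4142i

X = [-11, -5.4142-4.4142i, 1-2i, -2.5858+1.5858i, 1, -2.5858-1.5858i, 1+2i, -5.4142+4.4142i]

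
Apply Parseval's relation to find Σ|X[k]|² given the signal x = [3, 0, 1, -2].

Parseval: Σ|x[n]|² = (1/N)Σ|X[k]|², so Σ|X[k]|² = N·Σ|x[n]|² = 4·14.0000

Σ|X[k]|² = N·Σ|x[n]|² = 4·14.0000 = 56.0000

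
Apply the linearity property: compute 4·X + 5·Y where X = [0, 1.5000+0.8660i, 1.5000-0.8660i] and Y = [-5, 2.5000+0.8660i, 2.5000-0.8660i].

By linearity: DFT(4x + 5y) = 4·DFT(x) + 5·DFT(y)
= 4·[0, 1.5000+0.8660i, 1.5000-0.8660i] + 5·[-5, 2.5000+0.8660i, 2.5000-0.8660i]

Computing element-wise:
Z[0] = 4·(0) + 5·(-5) = -25
Z[1] = 4·(1.5000+0.8660i) + 5·(2.5000+0.8660i) = 18.5000+7.7940i
Z[2] = 4·(1.5000-0.8660i) + 5·(2.5000-0.8660i) = 18.5000-7.7940i

DFT(4x + 5y) = 4·X + 5·Y = [-25, 18.5000+7.7940i, 18.5000-7.7940i]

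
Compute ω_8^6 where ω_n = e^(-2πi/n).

ω_8^6 = e^(-2πi·6/8)
= cos(-2π·6/8) + i·sin(-2π·6/8)
= cos(-12π/8) + i·sin(-12π/8)

ω_8^6 = cos(-12π/8) + i·sin(-12π/8) = 1i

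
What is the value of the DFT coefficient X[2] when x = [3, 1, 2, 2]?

X[2] = Σ(n=0 to 3) x[n] · ω_4^(2n) where ω_4 = e^(-2πi/4)
= (3)·ω_4^0 + (1)·ω_4^2 + (2)·ω_4^4 + (2)·ω_4^6

X[2] = 2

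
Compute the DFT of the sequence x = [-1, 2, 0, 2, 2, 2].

X[k] = Σ(n=0 to 5) x[n] · ω_6^(nk)
where ω_6 = e^(-2πi/6)

Computing each X[k]:
X[0] = 7
X[1] = -2.0000+1.7321i
X[2] = -2.0000-1.7321i
X[3] = -5
X[4] = -2.0000+1.7321i
X[5] = -2.0000-1.7321i

X = [7, -2.0000+1.7321i, -2.0000-1.7321i, -5, -2.0000+1.7321i, -2.0000-1.7321i]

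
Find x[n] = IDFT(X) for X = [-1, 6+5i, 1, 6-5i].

x[n] = (1/4) Σ(k=0 to 3) X[k] · e^(2πikn/4)

Computing each x[n]:
x[0] = 3
x[1] = -3
x[2] = -3
x[3] = 2

x = [3, -3, -3, 2]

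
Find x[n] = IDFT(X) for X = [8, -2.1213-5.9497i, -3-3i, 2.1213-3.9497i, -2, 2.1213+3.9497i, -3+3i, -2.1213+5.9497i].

x[n] = (1/8) Σ(k=0 to 7) X[k] · e^(2πikn/8)

Computing each x[n]:
x[0] = 0
x[1] = 3
x[2] = 2
x[3] = 3
x[4] = 0
x[5] = 1
x[6] = 1
x[7] = -2

x = [0, 3, 2, 3, 0, 1, 1, -2]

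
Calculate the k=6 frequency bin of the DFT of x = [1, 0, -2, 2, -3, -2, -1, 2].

X[6] = Σ(n=0 to 7) x[n] · ω_8^(6n) where ω_8 = e^(-2πi/8)
= (1)·ω_8^0 + (0)·ω_8^6 + (-2)·ω_8^12 + (2)·ω_8^18 + (-3)·ω_8^24 + (-2)·ω_8^30 + (-1)·ω_8^36 + (2)·ω_8^42

X[6] = 1-6i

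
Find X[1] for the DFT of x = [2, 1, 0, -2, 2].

X[1] = Σ(n=0 to 4) x[n] · ω_5^(1n) where ω_5 = e^(-2πi/5)
= (2)·ω_5^0 + (1)·ω_5^1 + (0)·ω_5^2 + (-2)·ω_5^3 + (2)·ω_5^4

X[1] = 4.5451-0.2245i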